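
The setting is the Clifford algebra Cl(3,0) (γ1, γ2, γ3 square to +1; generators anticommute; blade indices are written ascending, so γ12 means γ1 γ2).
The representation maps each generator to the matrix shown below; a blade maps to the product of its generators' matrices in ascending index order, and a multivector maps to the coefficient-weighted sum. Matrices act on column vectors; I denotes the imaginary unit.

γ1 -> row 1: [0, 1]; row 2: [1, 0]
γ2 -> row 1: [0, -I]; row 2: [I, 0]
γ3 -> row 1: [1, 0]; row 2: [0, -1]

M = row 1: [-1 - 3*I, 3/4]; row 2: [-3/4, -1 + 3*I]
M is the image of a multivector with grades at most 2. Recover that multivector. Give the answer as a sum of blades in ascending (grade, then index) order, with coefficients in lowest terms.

Method: 1, rho(γ1), rho(γ2), rho(γ3) form a trace-orthogonal basis of the 2x2 complex matrices (tr(X Y) = 2 if X = Y, else 0), so M = m0*1 + m1*rho(γ1) + m2*rho(γ2) + m3*rho(γ3) with m0 = tr(M)/2 = -1, m1 = tr(M rho(γ1))/2 = 0, m2 = tr(M rho(γ2))/2 = 3*I/4, m3 = tr(M rho(γ3))/2 = -3*I.
Multiplying table entries, the bivector images are rho(γ12) = I*rho(γ3), rho(γ13) = -I*rho(γ2), rho(γ23) = I*rho(γ1); with real blade coefficients the real parts of m0..m3 are the coefficients of 1, γ1, γ2, γ3 and the imaginary parts give the bivectors (γ23: Im m1, γ13: -Im m2, γ12: Im m3).
Answer: -1 - 3*γ12 - 3/4*γ13


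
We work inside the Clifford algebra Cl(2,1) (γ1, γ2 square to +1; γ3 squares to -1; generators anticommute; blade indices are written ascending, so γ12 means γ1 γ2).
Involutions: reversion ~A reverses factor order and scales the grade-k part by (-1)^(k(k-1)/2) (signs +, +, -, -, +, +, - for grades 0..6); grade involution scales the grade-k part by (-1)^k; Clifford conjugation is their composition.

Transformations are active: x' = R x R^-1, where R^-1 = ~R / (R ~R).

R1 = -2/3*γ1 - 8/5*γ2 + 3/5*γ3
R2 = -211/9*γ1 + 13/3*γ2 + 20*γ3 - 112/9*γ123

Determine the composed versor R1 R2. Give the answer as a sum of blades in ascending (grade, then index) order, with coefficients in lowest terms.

Distribute over the terms of R1 (each basis-blade product reordered to ascending indices, repeated generators contracted through their squares):
(-2/3*γ1) R2 = 422/27 - 26/9*γ12 - 40/3*γ13 + 224/27*γ23
(-8/5*γ2) R2 = -104/15 - 1688/45*γ12 - 896/45*γ13 - 32*γ23
(3/5*γ3) R2 = -12 + 112/15*γ12 + 211/15*γ13 - 13/5*γ23
Summing the partial products and collecting blades:
Answer: -446/135 - 494/15*γ12 - 863/45*γ13 - 3551/135*γ23


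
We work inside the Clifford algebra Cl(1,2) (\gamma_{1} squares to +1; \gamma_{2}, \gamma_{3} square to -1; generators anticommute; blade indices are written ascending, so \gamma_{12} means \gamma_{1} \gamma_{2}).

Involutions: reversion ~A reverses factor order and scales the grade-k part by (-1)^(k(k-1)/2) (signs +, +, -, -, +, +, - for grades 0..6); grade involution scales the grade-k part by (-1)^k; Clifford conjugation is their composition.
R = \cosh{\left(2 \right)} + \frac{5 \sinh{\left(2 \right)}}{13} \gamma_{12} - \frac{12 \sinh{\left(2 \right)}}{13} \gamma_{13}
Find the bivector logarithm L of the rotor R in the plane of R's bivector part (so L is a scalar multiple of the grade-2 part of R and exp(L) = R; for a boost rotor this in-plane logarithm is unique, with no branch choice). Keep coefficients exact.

The scalar part of R is \cosh{\left(2 \right)}, giving the rapidity magnitude (cosh is even); the bivector part supplies orientation, its quotient by sinh of the rapidity is the plane, and L = rapidity * plane — unique in that plane, since flipping both signs leaves L unchanged.
Concretely: cosh(rapidity) = \cosh{\left(2 \right)} gives rapidity = ±2, and since rapidity/sinh(rapidity) is even the sign is immaterial: L = (rapidity/sinh(rapidity)) * <R>_2 = (\frac{2}{\sinh{\left(2 \right)}}) * <R>_2.
Answer: \frac{10}{13} \gamma_{12} - \frac{24}{13} \gamma_{13}


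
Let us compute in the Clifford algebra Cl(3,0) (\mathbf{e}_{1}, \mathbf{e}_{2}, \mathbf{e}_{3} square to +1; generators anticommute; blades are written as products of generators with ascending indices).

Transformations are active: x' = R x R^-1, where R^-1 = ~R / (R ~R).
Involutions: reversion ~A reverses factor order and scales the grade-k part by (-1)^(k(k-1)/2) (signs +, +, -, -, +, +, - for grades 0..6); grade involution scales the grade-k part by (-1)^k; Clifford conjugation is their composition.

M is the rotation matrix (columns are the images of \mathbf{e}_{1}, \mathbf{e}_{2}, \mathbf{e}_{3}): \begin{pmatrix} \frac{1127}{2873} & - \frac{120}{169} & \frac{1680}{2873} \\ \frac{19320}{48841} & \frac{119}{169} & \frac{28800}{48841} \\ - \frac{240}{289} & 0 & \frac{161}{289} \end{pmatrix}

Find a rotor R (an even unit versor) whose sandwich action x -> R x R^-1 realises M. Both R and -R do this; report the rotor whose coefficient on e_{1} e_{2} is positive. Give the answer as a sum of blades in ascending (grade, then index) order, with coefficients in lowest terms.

Method: write R = a + b12*e_{1} e_{2} + b13*e_{1} e_{3} + b23*e_{2} e_{3} with a^2 + b12^2 + b13^2 + b23^2 = 1 (so R^-1 = ~R). Expanding the columns R e_j ~R gives tr M = 4a^2 - 1 and, from the antisymmetric part, M21 - M12 = -4a*b12, M13 - M31 = 4a*b13, M32 - M23 = -4a*b23.
Here tr M = \frac{80759}{48841}, so a^2 = (1 + tr M)/4 = \frac{32400}{48841} and a = ±\frac{180}{221}. Taking a = \frac{180}{221}: M21 - M12 = \frac{54000}{48841}, M13 - M31 = \frac{69120}{48841}, M32 - M23 = -\frac{28800}{48841}, giving b12 = -\frac{75}{221}, b13 = \frac{96}{221}, b23 = \frac{40}{221}, i.e. R = \frac{180}{221} - \frac{75}{221} e_{1} e_{2} + \frac{96}{221} e_{1} e_{3} + \frac{40}{221} e_{2} e_{3}.
Its e_{1} e_{2} coefficient is negative, so report the other preimage -R.
Answer: -\frac{180}{221} + \frac{75}{221} e_{1} e_{2} - \frac{96}{221} e_{1} e_{3} - \frac{40}{221} e_{2} e_{3}. Why the constraint matters: R and -R act identically through the sandwich — M has trace \frac{80759}{48841} either way — so only the sign condition on e_{1} e_{2} picks one of the two preimages.


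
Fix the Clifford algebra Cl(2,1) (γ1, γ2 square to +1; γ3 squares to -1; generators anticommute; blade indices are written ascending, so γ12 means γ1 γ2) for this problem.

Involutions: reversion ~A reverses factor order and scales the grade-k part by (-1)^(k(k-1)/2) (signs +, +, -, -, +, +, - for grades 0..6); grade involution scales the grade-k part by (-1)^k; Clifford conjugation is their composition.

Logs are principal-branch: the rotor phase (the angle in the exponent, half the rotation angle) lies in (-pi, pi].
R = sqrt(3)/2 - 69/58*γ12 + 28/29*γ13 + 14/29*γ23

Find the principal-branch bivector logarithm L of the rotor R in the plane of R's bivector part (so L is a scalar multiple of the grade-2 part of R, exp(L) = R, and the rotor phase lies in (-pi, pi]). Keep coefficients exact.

The scalar part of R is sqrt(3)/2, which pins the rotor phase on the principal branch; dividing the bivector part by the sine of that phase recovers the unit plane, and L is the phase times that plane.
Concretely: cos(phase) = sqrt(3)/2 gives phase = ±pi/6, and since phase/sin(phase) is even the sign is immaterial: L = (phase/sin(phase)) * <R>_2 = (pi/3) * <R>_2.
Answer: -23*pi/58*γ12 + 28*pi/87*γ13 + 14*pi/87*γ23


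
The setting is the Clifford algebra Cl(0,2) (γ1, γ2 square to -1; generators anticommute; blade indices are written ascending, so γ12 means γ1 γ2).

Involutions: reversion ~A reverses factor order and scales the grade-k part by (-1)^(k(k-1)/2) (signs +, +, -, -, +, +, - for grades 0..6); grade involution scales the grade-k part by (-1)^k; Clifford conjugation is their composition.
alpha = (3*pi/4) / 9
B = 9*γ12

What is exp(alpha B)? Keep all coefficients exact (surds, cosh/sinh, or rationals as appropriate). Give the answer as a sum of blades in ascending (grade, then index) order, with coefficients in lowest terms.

B^2 = (9)^2*(γ12)^2 = 81*(-1) = -81 (a basis 2-blade squares to minus the product of its generators' squares).
B^2 = -81 — the series telescopes trigonometrically here: l = 9, alpha*l = 3*pi/4, so exp(alpha B) = cos(3*pi/4) + (sin(3*pi/4)/9)*B = -sqrt(2)/2 + (sqrt(2)/18)*B.
Answer: -sqrt(2)/2 + sqrt(2)/2*γ12


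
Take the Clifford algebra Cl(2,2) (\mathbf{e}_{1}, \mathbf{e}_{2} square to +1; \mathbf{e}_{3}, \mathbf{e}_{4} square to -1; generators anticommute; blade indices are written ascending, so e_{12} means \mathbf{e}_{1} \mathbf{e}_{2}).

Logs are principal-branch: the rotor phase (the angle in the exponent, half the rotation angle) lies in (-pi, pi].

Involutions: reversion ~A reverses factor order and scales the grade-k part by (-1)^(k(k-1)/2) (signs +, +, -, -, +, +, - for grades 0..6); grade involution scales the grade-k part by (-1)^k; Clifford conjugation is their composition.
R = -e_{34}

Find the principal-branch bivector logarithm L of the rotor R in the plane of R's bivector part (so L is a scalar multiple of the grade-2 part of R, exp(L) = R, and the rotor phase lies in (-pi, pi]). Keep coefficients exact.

The scalar part of R is 0, which fixes the principal-branch rotor phase; the unit plane is then the bivector part divided by the sine of that phase, and L is that plane scaled by the phase.
Concretely: cos(phase) = 0 gives phase = ±\frac{\pi}{2}, and since phase/sin(phase) is even the sign is immaterial: L = (phase/sin(phase)) * <R>_2 = (\frac{\pi}{2}) * <R>_2.
Answer: - \frac{\pi}{2} e_{34}


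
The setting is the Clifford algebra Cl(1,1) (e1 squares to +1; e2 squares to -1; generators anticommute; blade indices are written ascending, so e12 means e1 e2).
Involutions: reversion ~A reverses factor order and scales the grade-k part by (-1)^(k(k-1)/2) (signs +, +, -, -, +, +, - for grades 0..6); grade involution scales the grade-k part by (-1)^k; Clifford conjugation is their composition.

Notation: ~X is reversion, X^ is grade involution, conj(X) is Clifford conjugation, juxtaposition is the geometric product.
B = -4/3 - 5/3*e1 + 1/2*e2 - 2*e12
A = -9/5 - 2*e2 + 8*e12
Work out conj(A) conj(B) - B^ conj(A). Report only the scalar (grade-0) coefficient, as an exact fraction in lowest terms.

first term: -63/5 - 3*e1 + 347/30*e2 + 56/15*e12
second term: 97/5 + 5*e1 - 151/10*e2 + 88/5*e12
Answer: -32


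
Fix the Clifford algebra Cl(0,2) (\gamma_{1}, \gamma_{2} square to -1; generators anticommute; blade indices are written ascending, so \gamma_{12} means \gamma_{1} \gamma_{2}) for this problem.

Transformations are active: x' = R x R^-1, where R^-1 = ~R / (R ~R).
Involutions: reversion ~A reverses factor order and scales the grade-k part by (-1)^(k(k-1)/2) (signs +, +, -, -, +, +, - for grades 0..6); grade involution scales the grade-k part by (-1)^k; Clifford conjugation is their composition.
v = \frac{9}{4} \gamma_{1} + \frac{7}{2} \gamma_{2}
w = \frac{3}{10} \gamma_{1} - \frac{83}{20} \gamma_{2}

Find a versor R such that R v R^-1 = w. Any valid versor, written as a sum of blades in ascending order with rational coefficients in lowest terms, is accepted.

Construction: equal norms (both -\frac{277}{16}) license R = v + w = \frac{51}{20} \gamma_{1} - \frac{13}{20} \gamma_{2} — nothing changes along that direction, while (v - w)/2 changes sign, so v maps onto w.
Answer: \frac{51}{20} \gamma_{1} - \frac{13}{20} \gamma_{2}


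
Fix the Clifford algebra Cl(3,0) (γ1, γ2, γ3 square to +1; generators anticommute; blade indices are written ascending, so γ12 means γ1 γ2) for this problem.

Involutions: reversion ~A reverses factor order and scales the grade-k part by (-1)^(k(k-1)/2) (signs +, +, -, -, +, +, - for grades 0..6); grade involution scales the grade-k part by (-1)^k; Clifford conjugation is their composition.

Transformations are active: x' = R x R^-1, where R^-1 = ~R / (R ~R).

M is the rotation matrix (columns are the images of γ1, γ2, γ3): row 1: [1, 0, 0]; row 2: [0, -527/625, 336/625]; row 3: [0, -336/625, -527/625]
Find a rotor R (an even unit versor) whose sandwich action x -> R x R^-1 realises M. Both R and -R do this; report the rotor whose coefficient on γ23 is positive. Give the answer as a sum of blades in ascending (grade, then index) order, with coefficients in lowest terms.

Method: write R = a + b12*γ12 + b13*γ13 + b23*γ23 with a^2 + b12^2 + b13^2 + b23^2 = 1 (so R^-1 = ~R). Expanding the columns R e_j ~R gives tr M = 4a^2 - 1 and, from the antisymmetric part, M21 - M12 = -4a*b12, M13 - M31 = 4a*b13, M32 - M23 = -4a*b23.
Here tr M = -429/625, so a^2 = (1 + tr M)/4 = 49/625 and a = ±7/25. Taking a = 7/25: M21 - M12 = 0, M13 - M31 = 0, M32 - M23 = -672/625, giving b12 = 0, b13 = 0, b23 = 24/25, i.e. R = 7/25 + 24/25*γ23.
Its γ23 coefficient is already positive.
Answer: 7/25 + 24/25*γ23. Sheet selection: the two-to-one cover makes ±R indistinguishable at the matrix level (trace -429/625), so uniqueness comes from the required sign on γ23.


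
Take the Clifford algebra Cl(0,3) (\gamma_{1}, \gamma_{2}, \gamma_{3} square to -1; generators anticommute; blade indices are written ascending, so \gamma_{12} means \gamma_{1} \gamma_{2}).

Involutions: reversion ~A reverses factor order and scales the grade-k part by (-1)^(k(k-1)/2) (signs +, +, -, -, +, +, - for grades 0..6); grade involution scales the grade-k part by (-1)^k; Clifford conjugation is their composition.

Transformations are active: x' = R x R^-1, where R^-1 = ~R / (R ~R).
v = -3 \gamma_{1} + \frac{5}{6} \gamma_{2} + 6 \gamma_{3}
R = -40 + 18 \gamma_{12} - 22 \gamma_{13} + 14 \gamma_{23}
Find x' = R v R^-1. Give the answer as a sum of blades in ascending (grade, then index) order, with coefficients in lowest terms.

~R = -40 - 18 \gamma_{12} + 22 \gamma_{13} - 14 \gamma_{23}, and R ~R = 2604, so R^-1 = ~R / (2604).
R v = 237 \gamma_{1} - \frac{514}{3} \gamma_{2} - \frac{487}{3} \gamma_{3} + \frac{253}{3} \gamma_{123}
Answer: -\frac{6590}{1953} \gamma_{1} + \frac{22871}{3906} \gamma_{2} + \frac{299}{1953} \gamma_{3}


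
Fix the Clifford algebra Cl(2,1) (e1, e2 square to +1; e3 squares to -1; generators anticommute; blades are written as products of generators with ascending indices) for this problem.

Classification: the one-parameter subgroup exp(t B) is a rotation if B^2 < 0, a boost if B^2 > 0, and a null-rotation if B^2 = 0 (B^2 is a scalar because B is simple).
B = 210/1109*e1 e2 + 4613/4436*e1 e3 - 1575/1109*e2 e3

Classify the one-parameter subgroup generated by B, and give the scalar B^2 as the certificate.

B^2 term by term: the squares give (210/1109)^2*(e1 e2)^2 + (4613/4436)^2*(e1 e3)^2 + (-1575/1109)^2*(e2 e3)^2 = 44100/1229881*(-1) + 21279769/19678096*(+1) + 2480625/1229881*(+1) = 49/16 (each basis 2-blade squares to minus the product of its generators' squares); cross terms between blades sharing an index anticommute and cancel. So B^2 = 49/16.
Answer: boost, certificate B^2 = 49/16. One invariant decides it: the square 49/16 survives every conjugation, and its sign is exactly the classification.


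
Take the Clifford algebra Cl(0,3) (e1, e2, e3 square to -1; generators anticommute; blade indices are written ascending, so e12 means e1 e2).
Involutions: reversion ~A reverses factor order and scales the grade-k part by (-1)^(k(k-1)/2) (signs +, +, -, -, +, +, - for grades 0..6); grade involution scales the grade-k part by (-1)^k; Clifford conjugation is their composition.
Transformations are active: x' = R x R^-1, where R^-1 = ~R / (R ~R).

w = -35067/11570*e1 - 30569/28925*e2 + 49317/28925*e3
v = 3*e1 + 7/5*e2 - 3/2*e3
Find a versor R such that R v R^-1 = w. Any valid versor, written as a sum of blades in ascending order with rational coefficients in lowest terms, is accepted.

Equal squares first: v^2 = w^2 = -1321/100. Then v + w = -357/11570*e1 + 9926/28925*e2 + 11859/57850*e3 is a versor taking v to w, provided it is invertible.
Answer: -357/11570*e1 + 9926/28925*e2 + 11859/57850*e3


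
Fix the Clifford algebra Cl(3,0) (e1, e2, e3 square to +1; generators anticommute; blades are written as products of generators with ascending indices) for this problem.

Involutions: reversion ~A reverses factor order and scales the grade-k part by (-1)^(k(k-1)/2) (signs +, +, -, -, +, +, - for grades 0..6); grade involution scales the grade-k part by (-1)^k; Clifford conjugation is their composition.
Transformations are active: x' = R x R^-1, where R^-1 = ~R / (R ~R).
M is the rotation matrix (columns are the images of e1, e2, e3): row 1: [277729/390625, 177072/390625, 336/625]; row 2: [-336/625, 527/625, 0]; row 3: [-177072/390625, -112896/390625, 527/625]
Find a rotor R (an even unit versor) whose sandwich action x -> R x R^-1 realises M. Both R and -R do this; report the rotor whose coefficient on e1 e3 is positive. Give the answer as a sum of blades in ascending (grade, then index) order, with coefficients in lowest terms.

Method: write R = a + b12*e1 e2 + b13*e1 e3 + b23*e2 e3 with a^2 + b12^2 + b13^2 + b23^2 = 1 (so R^-1 = ~R). Expanding the columns R e_j ~R gives tr M = 4a^2 - 1 and, from the antisymmetric part, M21 - M12 = -4a*b12, M13 - M31 = 4a*b13, M32 - M23 = -4a*b23.
Here tr M = 936479/390625, so a^2 = (1 + tr M)/4 = 331776/390625 and a = ±576/625. Taking a = 576/625: M21 - M12 = -387072/390625, M13 - M31 = 387072/390625, M32 - M23 = -112896/390625, giving b12 = 168/625, b13 = 168/625, b23 = 49/625, i.e. R = 576/625 + 168/625*e1 e2 + 168/625*e1 e3 + 49/625*e2 e3.
Its e1 e3 coefficient is already positive.
Answer: 576/625 + 168/625*e1 e2 + 168/625*e1 e3 + 49/625*e2 e3. Uniqueness: Spin(3) -> SO(3) maps R and -R to the same rotation of trace 936479/390625; fixing the sign of the e1 e3 coefficient removes the ambiguity.


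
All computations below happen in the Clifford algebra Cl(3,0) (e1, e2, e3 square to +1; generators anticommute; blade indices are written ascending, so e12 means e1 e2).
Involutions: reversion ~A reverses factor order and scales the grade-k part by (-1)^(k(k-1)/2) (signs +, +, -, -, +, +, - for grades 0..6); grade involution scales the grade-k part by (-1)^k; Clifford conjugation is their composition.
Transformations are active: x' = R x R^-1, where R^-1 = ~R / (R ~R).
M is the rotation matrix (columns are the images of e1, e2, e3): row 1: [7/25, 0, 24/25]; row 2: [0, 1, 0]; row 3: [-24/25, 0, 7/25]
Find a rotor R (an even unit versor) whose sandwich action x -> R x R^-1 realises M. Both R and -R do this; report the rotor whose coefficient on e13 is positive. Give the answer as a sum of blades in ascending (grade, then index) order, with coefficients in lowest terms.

Method: write R = a + b12*e12 + b13*e13 + b23*e23 with a^2 + b12^2 + b13^2 + b23^2 = 1 (so R^-1 = ~R). Expanding the columns R e_j ~R gives tr M = 4a^2 - 1 and, from the antisymmetric part, M21 - M12 = -4a*b12, M13 - M31 = 4a*b13, M32 - M23 = -4a*b23.
Here tr M = 39/25, so a^2 = (1 + tr M)/4 = 16/25 and a = ±4/5. Taking a = 4/5: M21 - M12 = 0, M13 - M31 = 48/25, M32 - M23 = 0, giving b12 = 0, b13 = 3/5, b23 = 0, i.e. R = 4/5 + 3/5*e13.
Its e13 coefficient is already positive.
Answer: 4/5 + 3/5*e13. Why the constraint matters: R and -R act identically through the sandwich — M has trace 39/25 either way — so only the sign condition on e13 picks one of the two preimages.


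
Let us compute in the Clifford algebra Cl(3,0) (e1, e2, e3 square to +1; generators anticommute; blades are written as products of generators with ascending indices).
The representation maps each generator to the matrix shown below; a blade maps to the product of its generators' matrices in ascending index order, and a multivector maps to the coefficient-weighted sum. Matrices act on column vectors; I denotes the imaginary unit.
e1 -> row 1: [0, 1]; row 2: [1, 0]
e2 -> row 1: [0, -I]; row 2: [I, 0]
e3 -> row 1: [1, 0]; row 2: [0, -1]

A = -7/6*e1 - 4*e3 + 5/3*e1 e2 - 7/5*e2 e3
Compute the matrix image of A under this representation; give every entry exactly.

Bivector images (products of the table entries): rho(e1 e2) = rho(e1)rho(e2) = row 1: [I, 0]; row 2: [0, -I]; rho(e2 e3) = rho(e2)rho(e3) = row 1: [0, I]; row 2: [I, 0].
M = (-7/6)*rho(e1) + (-4)*rho(e3) + (5/3)*rho(e1 e2) + (-7/5)*rho(e2 e3), summed entrywise:
Answer: row 1: [-4 + 5*I/3, -7/6 - 7*I/5]; row 2: [-7/6 - 7*I/5, 4 - 5*I/3]


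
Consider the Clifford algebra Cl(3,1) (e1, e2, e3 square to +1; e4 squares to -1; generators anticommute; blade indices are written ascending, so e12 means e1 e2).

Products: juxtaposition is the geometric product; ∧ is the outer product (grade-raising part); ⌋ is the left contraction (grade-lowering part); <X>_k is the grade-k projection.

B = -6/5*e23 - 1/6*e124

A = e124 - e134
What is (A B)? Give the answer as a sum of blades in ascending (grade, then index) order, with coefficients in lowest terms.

step 1: -1/6 - 1/6*e23 - 6/5*e124 - 6/5*e134
Answer: -1/6 - 1/6*e23 - 6/5*e124 - 6/5*e134


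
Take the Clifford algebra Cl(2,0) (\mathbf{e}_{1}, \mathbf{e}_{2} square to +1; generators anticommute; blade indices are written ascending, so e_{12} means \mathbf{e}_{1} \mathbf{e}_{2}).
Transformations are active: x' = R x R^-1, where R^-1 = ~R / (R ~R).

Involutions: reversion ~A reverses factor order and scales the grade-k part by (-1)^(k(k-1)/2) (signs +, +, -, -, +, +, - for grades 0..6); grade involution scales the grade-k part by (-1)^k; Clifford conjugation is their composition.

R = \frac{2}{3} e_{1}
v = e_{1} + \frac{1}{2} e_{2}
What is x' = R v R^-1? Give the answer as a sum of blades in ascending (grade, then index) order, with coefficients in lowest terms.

~R = \frac{2}{3} e_{1}, and R ~R = \frac{4}{9}, so R^-1 = ~R / (\frac{4}{9}).
R v = \frac{2}{3} + \frac{1}{3} e_{12}
Answer: e_{1} - \frac{1}{2} e_{2}


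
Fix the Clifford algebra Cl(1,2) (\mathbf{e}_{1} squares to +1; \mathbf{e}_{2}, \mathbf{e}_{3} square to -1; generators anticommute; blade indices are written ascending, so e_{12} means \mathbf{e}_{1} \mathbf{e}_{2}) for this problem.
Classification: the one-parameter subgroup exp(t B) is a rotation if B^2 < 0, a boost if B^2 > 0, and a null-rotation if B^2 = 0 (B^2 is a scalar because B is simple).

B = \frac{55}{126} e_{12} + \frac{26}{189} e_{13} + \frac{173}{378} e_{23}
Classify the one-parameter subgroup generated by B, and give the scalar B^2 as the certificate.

B^2 term by term: the squares give (\frac{55}{126})^2*(e_{12})^2 + (\frac{26}{189})^2*(e_{13})^2 + (\frac{173}{378})^2*(e_{23})^2 = \frac{3025}{15876}*(+1) + \frac{676}{35721}*(+1) + \frac{29929}{142884}*(-1) = 0 (each basis 2-blade squares to minus the product of its generators' squares); cross terms between blades sharing an index anticommute and cancel. So B^2 = 0.
Answer: null-rotation, certificate B^2 = 0. No conjugation can change B^2 = 0; the sign gives the class.


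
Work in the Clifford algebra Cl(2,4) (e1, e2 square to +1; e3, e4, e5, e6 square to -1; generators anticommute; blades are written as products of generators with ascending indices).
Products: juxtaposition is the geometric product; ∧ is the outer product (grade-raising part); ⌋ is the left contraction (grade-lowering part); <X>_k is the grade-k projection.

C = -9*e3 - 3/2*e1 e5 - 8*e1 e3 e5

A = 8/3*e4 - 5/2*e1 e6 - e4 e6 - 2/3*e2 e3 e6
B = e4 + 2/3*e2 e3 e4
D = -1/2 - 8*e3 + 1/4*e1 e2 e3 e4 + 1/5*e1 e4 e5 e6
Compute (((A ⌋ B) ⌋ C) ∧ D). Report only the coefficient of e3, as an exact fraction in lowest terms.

step 1: -8/3 - 16/9*e2 e3
step 2: 24*e3 + 4*e1 e5 + 64/3*e1 e3 e5
step 3: -12*e3 - 2*e1 e5 + 64/3*e1 e3 e5 - 24/5*e1 e3 e4 e5 e6
Answer: -12


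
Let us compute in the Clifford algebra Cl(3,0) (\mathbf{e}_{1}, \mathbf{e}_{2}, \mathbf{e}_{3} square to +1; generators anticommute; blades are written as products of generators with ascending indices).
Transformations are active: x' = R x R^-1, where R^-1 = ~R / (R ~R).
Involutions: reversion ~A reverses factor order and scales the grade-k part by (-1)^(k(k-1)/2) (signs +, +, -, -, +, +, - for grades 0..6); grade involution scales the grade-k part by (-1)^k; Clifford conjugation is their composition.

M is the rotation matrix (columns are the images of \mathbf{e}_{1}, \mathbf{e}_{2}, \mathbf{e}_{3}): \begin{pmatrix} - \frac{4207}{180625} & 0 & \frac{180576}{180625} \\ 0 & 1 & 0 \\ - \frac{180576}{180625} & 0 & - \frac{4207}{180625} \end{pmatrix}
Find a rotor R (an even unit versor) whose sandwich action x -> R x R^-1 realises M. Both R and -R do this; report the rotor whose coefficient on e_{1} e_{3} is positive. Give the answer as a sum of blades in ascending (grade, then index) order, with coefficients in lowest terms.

Method: write R = a + b12*e_{1} e_{2} + b13*e_{1} e_{3} + b23*e_{2} e_{3} with a^2 + b12^2 + b13^2 + b23^2 = 1 (so R^-1 = ~R). Expanding the columns R e_j ~R gives tr M = 4a^2 - 1 and, from the antisymmetric part, M21 - M12 = -4a*b12, M13 - M31 = 4a*b13, M32 - M23 = -4a*b23.
Here tr M = \frac{172211}{180625}, so a^2 = (1 + tr M)/4 = \frac{88209}{180625} and a = ±\frac{297}{425}. Taking a = \frac{297}{425}: M21 - M12 = 0, M13 - M31 = \frac{361152}{180625}, M32 - M23 = 0, giving b12 = 0, b13 = \frac{304}{425}, b23 = 0, i.e. R = \frac{297}{425} + \frac{304}{425} e_{1} e_{3}.
Its e_{1} e_{3} coefficient is already positive.
Answer: \frac{297}{425} + \frac{304}{425} e_{1} e_{3}. Recall the cover is two-to-one: with M of trace \frac{172211}{180625}, both preimages act alike, and the stated e_{1} e_{3} sign chooses the sheet.


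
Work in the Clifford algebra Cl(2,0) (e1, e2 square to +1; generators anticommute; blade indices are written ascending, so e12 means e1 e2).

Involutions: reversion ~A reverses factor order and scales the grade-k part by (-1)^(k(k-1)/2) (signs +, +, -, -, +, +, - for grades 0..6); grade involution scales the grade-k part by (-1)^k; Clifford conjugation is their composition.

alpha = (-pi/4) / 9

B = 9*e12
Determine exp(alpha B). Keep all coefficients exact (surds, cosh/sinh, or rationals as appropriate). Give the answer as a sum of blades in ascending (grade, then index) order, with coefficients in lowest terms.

B^2 = (9)^2*(e12)^2 = 81*(-1) = -81 (a basis 2-blade squares to minus the product of its generators' squares).
B^2 = -81 — circular case — the even/odd split gives cos and sin: l = 9, alpha*l = -pi/4, so exp(alpha B) = cos(-pi/4) + (sin(-pi/4)/9)*B = sqrt(2)/2 + (-sqrt(2)/18)*B.
Answer: sqrt(2)/2 - sqrt(2)/2*e12


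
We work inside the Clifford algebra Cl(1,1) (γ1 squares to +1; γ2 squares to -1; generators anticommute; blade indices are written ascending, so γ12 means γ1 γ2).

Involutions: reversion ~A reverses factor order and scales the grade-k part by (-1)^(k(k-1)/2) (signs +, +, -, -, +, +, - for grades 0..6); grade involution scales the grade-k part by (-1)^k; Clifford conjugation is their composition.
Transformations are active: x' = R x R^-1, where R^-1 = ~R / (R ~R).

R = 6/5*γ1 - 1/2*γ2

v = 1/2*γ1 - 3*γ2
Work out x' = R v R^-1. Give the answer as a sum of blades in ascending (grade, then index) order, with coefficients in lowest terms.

~R = 6/5*γ1 - 1/2*γ2, and R ~R = 119/100, so R^-1 = ~R / (119/100).
R v = -9/10 - 67/20*γ12
Answer: -551/238*γ1 + 447/119*γ2


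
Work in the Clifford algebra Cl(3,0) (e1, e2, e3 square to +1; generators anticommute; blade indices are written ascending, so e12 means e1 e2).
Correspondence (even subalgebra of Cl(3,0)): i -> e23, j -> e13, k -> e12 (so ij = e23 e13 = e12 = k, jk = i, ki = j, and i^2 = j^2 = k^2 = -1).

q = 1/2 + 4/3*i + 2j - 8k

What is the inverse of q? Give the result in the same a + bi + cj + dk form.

In blades: q = 1/2 - 8*e12 + 2*e13 + 4/3*e23.
With qbar = 1/2 + 8*e12 - 2*e13 - 4/3*e23 (scalar fixed, mapped units negated), q qbar = 2521/36 (the sum of squared coefficients), so q^-1 = qbar / (2521/36) = 18/2521 + 288/2521*e12 - 72/2521*e13 - 48/2521*e23; translating back:
Answer: 18/2521 - 48/2521*i - 72/2521*j + 288/2521*k


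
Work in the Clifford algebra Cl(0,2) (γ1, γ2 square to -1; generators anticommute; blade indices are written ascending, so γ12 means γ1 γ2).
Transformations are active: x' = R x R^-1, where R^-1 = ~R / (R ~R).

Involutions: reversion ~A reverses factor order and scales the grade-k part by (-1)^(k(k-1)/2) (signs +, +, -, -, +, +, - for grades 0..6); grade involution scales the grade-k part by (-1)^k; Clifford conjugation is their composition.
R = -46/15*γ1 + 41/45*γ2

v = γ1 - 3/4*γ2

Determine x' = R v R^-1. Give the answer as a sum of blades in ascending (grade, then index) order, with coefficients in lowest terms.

~R = -46/15*γ1 + 41/45*γ2, and R ~R = -829/81, so R^-1 = ~R / (-829/81).
R v = 15/4 + 25/18*γ12
Answer: 1034/829*γ1 + 273/3316*γ2


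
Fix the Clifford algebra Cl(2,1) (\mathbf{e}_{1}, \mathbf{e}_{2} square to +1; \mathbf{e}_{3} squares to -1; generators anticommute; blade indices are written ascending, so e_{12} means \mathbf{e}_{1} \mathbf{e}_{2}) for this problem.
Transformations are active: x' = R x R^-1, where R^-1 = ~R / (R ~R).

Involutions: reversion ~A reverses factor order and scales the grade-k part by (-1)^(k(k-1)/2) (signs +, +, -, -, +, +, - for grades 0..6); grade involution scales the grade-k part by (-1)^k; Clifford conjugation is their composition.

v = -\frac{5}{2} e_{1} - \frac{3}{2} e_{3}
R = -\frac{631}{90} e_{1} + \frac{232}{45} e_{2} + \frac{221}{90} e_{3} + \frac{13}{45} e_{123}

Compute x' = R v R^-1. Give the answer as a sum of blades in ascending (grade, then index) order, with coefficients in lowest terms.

~R = -\frac{631}{90} e_{1} + \frac{232}{45} e_{2} + \frac{221}{90} e_{3} - \frac{13}{45} e_{123}, and R ~R = \frac{3133}{45}, so R^-1 = ~R / (\frac{3133}{45}).
R v = \frac{1909}{90} + \frac{1199}{90} e_{12} + \frac{1499}{90} e_{13} - \frac{761}{90} e_{23}
Answer: -\frac{79978}{46995} e_{1} + \frac{10275}{3133} e_{2} + \frac{11231}{3615} e_{3}


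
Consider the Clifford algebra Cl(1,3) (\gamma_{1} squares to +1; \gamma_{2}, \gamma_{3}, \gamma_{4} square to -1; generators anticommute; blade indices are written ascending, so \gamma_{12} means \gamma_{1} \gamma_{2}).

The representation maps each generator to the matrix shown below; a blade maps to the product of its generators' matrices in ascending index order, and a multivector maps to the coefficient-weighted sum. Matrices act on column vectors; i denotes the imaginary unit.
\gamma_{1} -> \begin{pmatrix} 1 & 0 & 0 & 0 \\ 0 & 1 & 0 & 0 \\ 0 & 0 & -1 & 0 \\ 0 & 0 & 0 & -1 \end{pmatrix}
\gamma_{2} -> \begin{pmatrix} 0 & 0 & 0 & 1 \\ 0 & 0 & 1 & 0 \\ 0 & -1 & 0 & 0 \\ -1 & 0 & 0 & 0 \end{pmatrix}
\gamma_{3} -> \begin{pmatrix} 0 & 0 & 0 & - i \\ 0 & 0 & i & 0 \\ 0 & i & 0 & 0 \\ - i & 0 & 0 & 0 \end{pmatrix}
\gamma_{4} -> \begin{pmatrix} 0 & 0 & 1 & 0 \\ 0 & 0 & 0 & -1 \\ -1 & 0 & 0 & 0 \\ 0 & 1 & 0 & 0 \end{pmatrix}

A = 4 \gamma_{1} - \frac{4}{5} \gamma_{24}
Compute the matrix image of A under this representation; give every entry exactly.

Bivector images (products of the table entries): rho(\gamma_{24}) = rho(\gamma_{2})rho(\gamma_{4}) = \begin{pmatrix} 0 & 1 & 0 & 0 \\ -1 & 0 & 0 & 0 \\ 0 & 0 & 0 & 1 \\ 0 & 0 & -1 & 0 \end{pmatrix}.
M = (4)*rho(\gamma_{1}) + (-\frac{4}{5})*rho(\gamma_{24}), summed entrywise:
Answer: \begin{pmatrix} 4 & - \frac{4}{5} & 0 & 0 \\ \frac{4}{5} & 4 & 0 & 0 \\ 0 & 0 & -4 & - \frac{4}{5} \\ 0 & 0 & \frac{4}{5} & -4 \end{pmatrix}


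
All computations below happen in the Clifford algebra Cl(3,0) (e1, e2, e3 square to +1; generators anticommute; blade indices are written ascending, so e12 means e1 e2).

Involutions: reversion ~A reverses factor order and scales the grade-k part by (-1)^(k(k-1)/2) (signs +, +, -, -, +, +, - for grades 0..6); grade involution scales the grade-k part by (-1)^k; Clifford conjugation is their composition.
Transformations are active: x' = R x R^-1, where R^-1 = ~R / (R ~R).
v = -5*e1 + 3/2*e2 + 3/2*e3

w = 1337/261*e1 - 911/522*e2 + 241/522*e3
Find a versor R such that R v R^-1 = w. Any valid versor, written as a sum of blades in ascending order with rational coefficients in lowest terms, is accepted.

Take R = v + w = 32/261*e1 - 64/261*e2 + 512/261*e3. Because q(v) = q(w) = 59/2, conjugation by R sends v exactly to w.
Answer: 32/261*e1 - 64/261*e2 + 512/261*e3


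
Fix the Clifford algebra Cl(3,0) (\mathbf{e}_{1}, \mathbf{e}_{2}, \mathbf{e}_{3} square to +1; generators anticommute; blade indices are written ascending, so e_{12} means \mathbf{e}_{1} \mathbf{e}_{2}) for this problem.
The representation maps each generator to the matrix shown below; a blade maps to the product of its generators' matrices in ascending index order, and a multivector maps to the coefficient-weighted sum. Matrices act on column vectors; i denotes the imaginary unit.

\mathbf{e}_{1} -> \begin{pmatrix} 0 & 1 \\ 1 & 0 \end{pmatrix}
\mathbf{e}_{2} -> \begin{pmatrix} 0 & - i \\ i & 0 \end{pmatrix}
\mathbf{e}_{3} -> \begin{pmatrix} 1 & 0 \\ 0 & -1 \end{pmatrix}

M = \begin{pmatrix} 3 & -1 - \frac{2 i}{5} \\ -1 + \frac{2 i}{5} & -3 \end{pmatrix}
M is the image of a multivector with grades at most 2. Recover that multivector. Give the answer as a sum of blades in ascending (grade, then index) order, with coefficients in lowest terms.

Method: 1, rho(e_{1}), rho(e_{2}), rho(e_{3}) form a trace-orthogonal basis of the 2x2 complex matrices (tr(X Y) = 2 if X = Y, else 0), so M = m0*1 + m1*rho(e_{1}) + m2*rho(e_{2}) + m3*rho(e_{3}) with m0 = tr(M)/2 = 0, m1 = tr(M rho(e_{1}))/2 = -1, m2 = tr(M rho(e_{2}))/2 = \frac{2}{5}, m3 = tr(M rho(e_{3}))/2 = 3.
Multiplying table entries, the bivector images are rho(e_{12}) = i*rho(e_{3}), rho(e_{13}) = -i*rho(e_{2}), rho(e_{23}) = i*rho(e_{1}); with real blade coefficients the real parts of m0..m3 are the coefficients of 1, e_{1}, e_{2}, e_{3} and the imaginary parts give the bivectors (e_{23}: Im m1, e_{13}: -Im m2, e_{12}: Im m3).
Answer: -e_{1} + \frac{2}{5} e_{2} + 3 e_{3}


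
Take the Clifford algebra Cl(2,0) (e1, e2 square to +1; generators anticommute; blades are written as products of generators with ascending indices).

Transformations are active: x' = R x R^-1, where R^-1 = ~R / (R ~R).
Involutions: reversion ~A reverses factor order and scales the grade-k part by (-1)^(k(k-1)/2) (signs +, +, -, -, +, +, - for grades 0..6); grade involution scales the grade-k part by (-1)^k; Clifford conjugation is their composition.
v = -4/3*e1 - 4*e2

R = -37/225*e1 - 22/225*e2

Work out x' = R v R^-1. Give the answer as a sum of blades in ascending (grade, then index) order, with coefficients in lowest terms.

~R = -37/225*e1 - 22/225*e2, and R ~R = 1853/50625, so R^-1 = ~R / (1853/50625).
R v = 412/675 + 356/675*e1 e2
Answer: -7692/1853*e1 + 4108/5559*e2


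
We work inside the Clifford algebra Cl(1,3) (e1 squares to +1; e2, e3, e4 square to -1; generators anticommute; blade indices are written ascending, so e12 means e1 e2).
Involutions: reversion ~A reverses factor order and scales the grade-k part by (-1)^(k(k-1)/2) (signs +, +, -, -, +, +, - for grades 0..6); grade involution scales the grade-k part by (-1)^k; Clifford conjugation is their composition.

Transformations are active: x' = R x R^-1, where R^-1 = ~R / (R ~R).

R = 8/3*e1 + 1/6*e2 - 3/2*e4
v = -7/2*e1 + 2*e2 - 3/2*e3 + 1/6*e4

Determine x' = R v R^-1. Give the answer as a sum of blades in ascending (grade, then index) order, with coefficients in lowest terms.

~R = 8/3*e1 + 1/6*e2 - 3/2*e4, and R ~R = 29/6, so R^-1 = ~R / (29/6).
R v = -113/12 + 71/12*e12 - 4*e13 - 173/36*e14 - 1/4*e23 + 109/36*e24 - 9/4*e34
Answer: -1199/174*e1 - 461/174*e2 + 3/2*e3 + 494/87*e4


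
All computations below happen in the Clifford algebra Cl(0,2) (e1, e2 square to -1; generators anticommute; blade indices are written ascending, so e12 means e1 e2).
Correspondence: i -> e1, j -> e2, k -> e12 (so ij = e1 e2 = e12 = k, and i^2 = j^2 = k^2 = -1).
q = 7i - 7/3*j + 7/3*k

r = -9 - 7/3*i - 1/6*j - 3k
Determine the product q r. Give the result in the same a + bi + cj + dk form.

In blades: q = 7*e1 - 7/3*e2 + 7/3*e12, r = -9 - 7/3*e1 - 1/6*e2 - 3*e12.
Distribute q over r term by term (generator squares from the signature, products reordered to ascending indices): (7*e1)*r = 49/3 - 63*e1 + 21*e2 - 7/6*e12; (-7/3*e2)*r = -7/18 + 7*e1 + 21*e2 - 49/9*e12; (7/3*e12)*r = 7 + 7/18*e1 - 49/9*e2 - 21*e12.
Sum: 413/18 - 1001/18*e1 + 329/9*e2 - 497/18*e12; translating back through the correspondence:
Answer: 413/18 - 1001/18*i + 329/9*j - 497/18*k


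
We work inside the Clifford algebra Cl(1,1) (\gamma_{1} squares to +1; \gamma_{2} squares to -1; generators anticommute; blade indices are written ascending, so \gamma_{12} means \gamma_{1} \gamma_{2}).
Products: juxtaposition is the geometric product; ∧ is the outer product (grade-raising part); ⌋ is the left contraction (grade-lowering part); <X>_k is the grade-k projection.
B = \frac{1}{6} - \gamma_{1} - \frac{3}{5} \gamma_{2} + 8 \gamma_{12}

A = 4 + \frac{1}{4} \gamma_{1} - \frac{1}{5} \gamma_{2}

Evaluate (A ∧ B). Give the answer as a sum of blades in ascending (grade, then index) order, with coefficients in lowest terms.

step 1: \frac{2}{3} - \frac{95}{24} \gamma_{1} - \frac{73}{30} \gamma_{2} + \frac{633}{20} \gamma_{12}
Answer: \frac{2}{3} - \frac{95}{24} \gamma_{1} - \frac{73}{30} \gamma_{2} + \frac{633}{20} \gamma_{12}


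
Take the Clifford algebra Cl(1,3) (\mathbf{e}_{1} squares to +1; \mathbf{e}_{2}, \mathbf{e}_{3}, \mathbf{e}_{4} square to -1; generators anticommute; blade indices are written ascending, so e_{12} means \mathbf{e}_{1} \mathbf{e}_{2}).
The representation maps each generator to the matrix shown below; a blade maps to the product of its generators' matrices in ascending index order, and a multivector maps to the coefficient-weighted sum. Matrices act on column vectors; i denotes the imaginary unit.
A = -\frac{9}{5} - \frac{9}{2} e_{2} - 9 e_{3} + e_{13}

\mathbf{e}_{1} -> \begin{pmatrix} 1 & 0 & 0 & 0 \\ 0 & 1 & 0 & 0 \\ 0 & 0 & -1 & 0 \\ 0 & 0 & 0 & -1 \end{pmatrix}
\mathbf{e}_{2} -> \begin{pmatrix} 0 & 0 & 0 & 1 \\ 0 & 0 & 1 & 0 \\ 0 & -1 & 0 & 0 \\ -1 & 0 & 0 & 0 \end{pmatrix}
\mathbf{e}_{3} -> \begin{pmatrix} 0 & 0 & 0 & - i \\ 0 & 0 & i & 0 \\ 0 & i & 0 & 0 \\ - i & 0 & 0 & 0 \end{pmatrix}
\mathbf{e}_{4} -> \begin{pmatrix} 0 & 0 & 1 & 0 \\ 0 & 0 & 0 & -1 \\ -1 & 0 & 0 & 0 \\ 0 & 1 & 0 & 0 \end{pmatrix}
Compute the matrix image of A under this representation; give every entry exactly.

Bivector images (products of the table entries): rho(e_{13}) = rho(\mathbf{e}_{1})rho(\mathbf{e}_{3}) = \begin{pmatrix} 0 & 0 & 0 & - i \\ 0 & 0 & i & 0 \\ 0 & - i & 0 & 0 \\ i & 0 & 0 & 0 \end{pmatrix}.
M = (-\frac{9}{5})*1 + (-\frac{9}{2})*rho(e_{2}) + (-9)*rho(e_{3}) + (1)*rho(e_{13}), summed entrywise (1 is the identity matrix):
Answer: \begin{pmatrix} - \frac{9}{5} & 0 & 0 & - \frac{9}{2} + 8 i \\ 0 & - \frac{9}{5} & - \frac{9}{2} - 8 i & 0 \\ 0 & \frac{9}{2} - 10 i & - \frac{9}{5} & 0 \\ \frac{9}{2} + 10 i & 0 & 0 & - \frac{9}{5} \end{pmatrix}


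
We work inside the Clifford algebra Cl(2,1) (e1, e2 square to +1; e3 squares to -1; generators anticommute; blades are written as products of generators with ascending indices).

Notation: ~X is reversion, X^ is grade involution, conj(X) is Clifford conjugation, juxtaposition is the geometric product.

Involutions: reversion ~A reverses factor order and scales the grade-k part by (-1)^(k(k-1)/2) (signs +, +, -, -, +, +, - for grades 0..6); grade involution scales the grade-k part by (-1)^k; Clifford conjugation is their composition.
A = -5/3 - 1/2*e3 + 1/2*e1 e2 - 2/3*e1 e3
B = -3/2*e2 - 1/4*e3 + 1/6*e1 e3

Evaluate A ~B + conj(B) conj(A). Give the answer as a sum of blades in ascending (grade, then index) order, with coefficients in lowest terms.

first term: -1/72 - 5/6*e1 + 5/2*e2 + 5/12*e3 + 5/18*e1 e3 - 2/3*e2 e3 - 9/8*e1 e2 e3
second term: -17/72 + e1 - 5/2*e2 - 5/12*e3 + 5/18*e1 e3 + 5/6*e2 e3 - 9/8*e1 e2 e3
Answer: -1/4 + 1/6*e1 + 5/9*e1 e3 + 1/6*e2 e3 - 9/4*e1 e2 e3


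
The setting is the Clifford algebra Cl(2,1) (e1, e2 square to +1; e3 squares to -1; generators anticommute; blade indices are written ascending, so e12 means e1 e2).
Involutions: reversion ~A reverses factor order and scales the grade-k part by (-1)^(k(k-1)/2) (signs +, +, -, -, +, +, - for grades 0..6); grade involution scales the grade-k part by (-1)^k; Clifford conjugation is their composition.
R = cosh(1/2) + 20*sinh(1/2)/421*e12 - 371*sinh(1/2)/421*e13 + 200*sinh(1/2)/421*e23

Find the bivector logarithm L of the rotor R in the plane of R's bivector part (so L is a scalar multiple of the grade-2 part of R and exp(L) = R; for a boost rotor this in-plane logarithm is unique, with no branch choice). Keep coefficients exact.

The scalar part of R is cosh(1/2), so cosh pins the rapidity up to sign — the sign comes from the bivector part; dividing that part by sinh of the rapidity yields the plane, and the in-plane L = rapidity * plane is unique because the two sign choices cancel.
Concretely: cosh(rapidity) = cosh(1/2) gives rapidity = ±1/2, and since rapidity/sinh(rapidity) is even the sign is immaterial: L = (rapidity/sinh(rapidity)) * <R>_2 = (1/(2*sinh(1/2))) * <R>_2.
Answer: 10/421*e12 - 371/842*e13 + 100/421*e23
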